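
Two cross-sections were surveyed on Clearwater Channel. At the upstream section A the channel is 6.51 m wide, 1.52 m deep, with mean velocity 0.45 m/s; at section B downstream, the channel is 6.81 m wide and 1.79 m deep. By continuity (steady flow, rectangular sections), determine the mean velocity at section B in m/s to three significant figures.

Q = A₁V₁ = (6.51×1.52) × 0.45 = 4.453 m³/s
A₂ = 6.81 × 1.79 = 12.19 m²
V₂ = Q/A₂ = 4.453/12.19 = 0.3653 m/s

0.365 m/s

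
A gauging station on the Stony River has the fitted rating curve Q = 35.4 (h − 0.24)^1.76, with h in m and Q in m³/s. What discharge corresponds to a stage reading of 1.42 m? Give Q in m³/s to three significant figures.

Q = 35.4 × (1.42 − 0.24)^1.76 = 35.4 × 1.18^1.76 = 47.37 m³/s

47.4 m³/s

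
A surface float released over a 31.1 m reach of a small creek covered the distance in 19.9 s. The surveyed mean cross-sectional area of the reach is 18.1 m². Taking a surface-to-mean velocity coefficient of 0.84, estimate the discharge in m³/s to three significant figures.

v_surface = L / t̄ = 31.1 / 19.9 = 1.563 m/s
v_mean = 0.84 × 1.563 = 1.313 m/s
Q = A × v_mean = 18.1 × 1.313 = 23.76 m³/s

23.8 m³/s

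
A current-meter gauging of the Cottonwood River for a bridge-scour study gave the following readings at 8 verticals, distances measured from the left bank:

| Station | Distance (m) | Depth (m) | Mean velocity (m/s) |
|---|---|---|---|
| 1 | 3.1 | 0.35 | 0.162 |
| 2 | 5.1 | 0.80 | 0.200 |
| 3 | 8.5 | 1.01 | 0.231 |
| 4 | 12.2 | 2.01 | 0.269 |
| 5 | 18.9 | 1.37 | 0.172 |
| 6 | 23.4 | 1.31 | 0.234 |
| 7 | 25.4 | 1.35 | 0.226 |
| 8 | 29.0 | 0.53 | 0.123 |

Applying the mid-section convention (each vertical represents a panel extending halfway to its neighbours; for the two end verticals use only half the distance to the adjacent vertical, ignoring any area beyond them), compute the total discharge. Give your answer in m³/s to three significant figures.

w_1 = (5.1 − 3.1)/2 = 1 m; q_1 = 0.162 × 0.35 × 1 = 0.05670 m³/s
w_2 = (8.5 − 3.1)/2 = 2.7 m; q_2 = 0.200 × 0.80 × 2.7 = 0.4320 m³/s
w_3 = (12.2 − 5.1)/2 = 3.55 m; q_3 = 0.231 × 1.01 × 3.55 = 0.8283 m³/s
w_4 = (18.9 − 8.5)/2 = 5.2 m; q_4 = 0.269 × 2.01 × 5.2 = 2.812 m³/s
w_5 = (23.4 − 12.2)/2 = 5.6 m; q_5 = 0.172 × 1.37 × 5.6 = 1.320 m³/s
w_6 = (25.4 − 18.9)/2 = 3.25 m; q_6 = 0.234 × 1.31 × 3.25 = 0.9963 m³/s
w_7 = (29.0 − 23.4)/2 = 2.8 m; q_7 = 0.226 × 1.35 × 2.8 = 0.8543 m³/s
w_8 = (29.0 − 25.4)/2 = 1.8 m; q_8 = 0.123 × 0.53 × 1.8 = 0.1173 m³/s
Q = Σ qᵢ = 7.416 m³/s

7.42 m³/s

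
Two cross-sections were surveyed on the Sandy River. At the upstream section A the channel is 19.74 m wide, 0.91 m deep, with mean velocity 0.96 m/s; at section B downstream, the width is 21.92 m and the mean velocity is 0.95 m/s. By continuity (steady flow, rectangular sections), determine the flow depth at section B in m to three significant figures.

0.828 m

Q = A₁V₁ = (19.74×0.91) × 0.96 = 17.24 m³/s
d₂ = Q/(b₂ V₂) = 17.24/(21.92×0.95) = 0.8281 m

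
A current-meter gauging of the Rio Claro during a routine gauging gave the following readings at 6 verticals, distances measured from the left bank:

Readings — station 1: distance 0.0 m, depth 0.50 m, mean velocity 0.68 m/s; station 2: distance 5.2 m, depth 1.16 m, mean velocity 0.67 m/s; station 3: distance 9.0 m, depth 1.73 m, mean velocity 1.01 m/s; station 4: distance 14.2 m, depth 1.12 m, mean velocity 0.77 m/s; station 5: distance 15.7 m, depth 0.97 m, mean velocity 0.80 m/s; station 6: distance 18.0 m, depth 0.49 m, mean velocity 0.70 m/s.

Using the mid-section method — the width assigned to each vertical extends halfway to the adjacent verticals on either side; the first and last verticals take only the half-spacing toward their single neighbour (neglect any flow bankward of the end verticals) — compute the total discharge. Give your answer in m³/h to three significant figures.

61200 m³/h

w_1 = (5.2 − 0.0)/2 = 2.6 m; q_1 = 0.68 × 0.50 × 2.6 = 0.8840 m³/s
w_2 = (9.0 − 0.0)/2 = 4.5 m; q_2 = 0.67 × 1.16 × 4.5 = 3.497 m³/s
w_3 = (14.2 − 5.2)/2 = 4.5 m; q_3 = 1.01 × 1.73 × 4.5 = 7.863 m³/s
w_4 = (15.7 − 9.0)/2 = 3.35 m; q_4 = 0.77 × 1.12 × 3.35 = 2.889 m³/s
w_5 = (18.0 − 14.2)/2 = 1.9 m; q_5 = 0.80 × 0.97 × 1.9 = 1.474 m³/s
w_6 = (18.0 − 15.7)/2 = 1.15 m; q_6 = 0.70 × 0.49 × 1.15 = 0.3945 m³/s
Q = Σ qᵢ = 17.00 m³/s
= 17.00 × 3600 = 61210 m³/h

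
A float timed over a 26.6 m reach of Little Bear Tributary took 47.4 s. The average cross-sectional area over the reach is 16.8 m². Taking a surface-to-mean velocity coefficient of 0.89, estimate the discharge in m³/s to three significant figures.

8.39 m³/s

v_surface = L / t̄ = 26.6 / 47.4 = 0.5612 m/s
v_mean = 0.89 × 0.5612 = 0.4995 m/s
Q = A × v_mean = 16.8 × 0.4995 = 8.391 m³/s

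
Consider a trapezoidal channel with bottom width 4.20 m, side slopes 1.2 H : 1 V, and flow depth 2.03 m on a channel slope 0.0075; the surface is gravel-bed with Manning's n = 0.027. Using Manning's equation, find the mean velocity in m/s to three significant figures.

A = (b + z·y)·y = (4.20 + 1.2×2.03)×2.03 = 13.47 m²
P = b + 2y√(1+z²) = 4.20 + 2×2.03×√(1+1.2²) = 10.54 m
R = A/P = 13.47/10.54 = 1.278 m
Q = (1/n)·A·R^(2/3)·S^(1/2) = (1/0.027) × 13.47 × 1.278^(2/3) × 0.0075^(1/2) = 50.88 m³/s
V = Q/A = 50.88/13.47 = 3.777 m/s

3.78 m/s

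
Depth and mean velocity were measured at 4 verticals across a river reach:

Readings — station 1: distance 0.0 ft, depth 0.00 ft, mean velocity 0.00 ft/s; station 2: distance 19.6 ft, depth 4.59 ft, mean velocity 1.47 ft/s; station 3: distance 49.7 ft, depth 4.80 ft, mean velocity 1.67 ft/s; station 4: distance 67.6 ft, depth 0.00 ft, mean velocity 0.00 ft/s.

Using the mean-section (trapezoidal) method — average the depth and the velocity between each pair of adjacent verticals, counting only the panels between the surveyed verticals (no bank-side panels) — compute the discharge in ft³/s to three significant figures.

291 ft³/s

Panel 1-2: Δb = 19.6 ft, d̄ = (0.00+4.59)/2 = 2.295, v̄ = (0.00+1.47)/2 = 0.735 → q = 19.6×2.295×0.735 = 33.06 ft³/s
Panel 2-3: Δb = 30.1 ft, d̄ = (4.59+4.80)/2 = 4.695, v̄ = (1.47+1.67)/2 = 1.57 → q = 30.1×4.695×1.57 = 221.9 ft³/s
Panel 3-4: Δb = 17.9 ft, d̄ = (4.80+0.00)/2 = 2.4, v̄ = (1.67+0.00)/2 = 0.835 → q = 17.9×2.4×0.835 = 35.87 ft³/s
Q = Σ q = 290.8 ft³/s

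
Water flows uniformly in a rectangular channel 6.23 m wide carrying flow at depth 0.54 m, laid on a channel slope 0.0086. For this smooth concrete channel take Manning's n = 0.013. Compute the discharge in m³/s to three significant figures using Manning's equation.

A = b·y = 6.23 × 0.54 = 3.364 m²
P = b + 2y = 6.23 + 2×0.54 = 7.310 m
R = A/P = 3.364/7.310 = 0.4602 m
Q = (1/n)·A·R^(2/3)·S^(1/2) = (1/0.013) × 3.364 × 0.4602^(2/3) × 0.0086^(1/2) = 14.31 m³/s

14.3 m³/s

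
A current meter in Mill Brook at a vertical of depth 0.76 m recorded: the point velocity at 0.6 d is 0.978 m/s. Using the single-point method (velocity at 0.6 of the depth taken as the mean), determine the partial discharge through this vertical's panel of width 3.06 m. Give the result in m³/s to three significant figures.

v̄ = v₀.₆ = 0.978 m/s
q = v̄ × d × w = 0.9780 × 0.76 × 3.06 = 2.274 m³/s

2.27 m³/s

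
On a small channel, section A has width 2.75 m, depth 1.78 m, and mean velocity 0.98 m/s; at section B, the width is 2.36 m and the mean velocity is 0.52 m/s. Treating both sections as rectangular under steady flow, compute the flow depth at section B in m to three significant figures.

Q = A₁V₁ = (2.75×1.78) × 0.98 = 4.797 m³/s
d₂ = Q/(b₂ V₂) = 4.797/(2.36×0.52) = 3.909 m

3.91 m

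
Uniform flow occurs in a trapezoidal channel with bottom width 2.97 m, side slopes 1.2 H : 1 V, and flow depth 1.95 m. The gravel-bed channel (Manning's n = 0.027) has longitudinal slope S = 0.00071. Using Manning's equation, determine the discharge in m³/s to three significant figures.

11.2 m³/s

A = (b + z·y)·y = (2.97 + 1.2×1.95)×1.95 = 10.35 m²
P = b + 2y√(1+z²) = 2.97 + 2×1.95×√(1+1.2²) = 9.062 m
R = A/P = 10.35/9.062 = 1.143 m
Q = (1/n)·A·R^(2/3)·S^(1/2) = (1/0.027) × 10.35 × 1.143^(2/3) × 0.00071^(1/2) = 11.17 m³/s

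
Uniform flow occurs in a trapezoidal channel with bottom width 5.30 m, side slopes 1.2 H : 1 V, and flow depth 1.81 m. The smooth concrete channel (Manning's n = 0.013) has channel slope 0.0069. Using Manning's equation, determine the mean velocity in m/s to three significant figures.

A = (b + z·y)·y = (5.30 + 1.2×1.81)×1.81 = 13.52 m²
P = b + 2y√(1+z²) = 5.30 + 2×1.81×√(1+1.2²) = 10.95 m
R = A/P = 13.52/10.95 = 1.235 m
Q = (1/n)·A·R^(2/3)·S^(1/2) = (1/0.013) × 13.52 × 1.235^(2/3) × 0.0069^(1/2) = 99.45 m³/s
V = Q/A = 99.45/13.52 = 7.353 m/s

7.35 m/s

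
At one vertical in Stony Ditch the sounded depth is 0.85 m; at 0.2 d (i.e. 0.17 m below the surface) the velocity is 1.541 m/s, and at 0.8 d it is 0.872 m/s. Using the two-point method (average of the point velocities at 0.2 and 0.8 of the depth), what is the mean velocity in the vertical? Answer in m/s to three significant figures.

v̄ = (1.541 + 0.872) / 2 = 1.207 m/s

1.21 m/s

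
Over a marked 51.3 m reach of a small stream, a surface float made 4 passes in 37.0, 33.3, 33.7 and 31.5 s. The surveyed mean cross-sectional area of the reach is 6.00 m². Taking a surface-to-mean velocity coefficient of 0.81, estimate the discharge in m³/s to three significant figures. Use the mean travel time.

7.36 m³/s

t̄ = (37.0 + 33.3 + 33.7 + 31.5) / 4 = 33.875 s
v_surface = L / t̄ = 51.3 / 33.875 = 1.514 m/s
v_mean = 0.81 × 1.514 = 1.227 m/s
Q = A × v_mean = 6.00 × 1.227 = 7.360 m³/s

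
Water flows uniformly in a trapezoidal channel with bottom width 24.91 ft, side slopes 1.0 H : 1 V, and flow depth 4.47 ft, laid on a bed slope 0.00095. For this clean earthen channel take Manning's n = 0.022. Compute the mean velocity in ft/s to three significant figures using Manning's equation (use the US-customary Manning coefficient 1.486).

4.80 ft/s

A = (b + z·y)·y = (24.91 + 1.0×4.47)×4.47 = 131.3 ft²
P = b + 2y√(1+z²) = 24.91 + 2×4.47×√(1+1.0²) = 37.55 ft
R = A/P = 131.3/37.55 = 3.497 ft
Q = (1.486/n)·A·R^(2/3)·S^(1/2) = (1.486/0.022) × 131.3 × 3.497^(2/3) × 0.00095^(1/2) = 629.9 ft³/s
V = Q/A = 629.9/131.3 = 4.797 ft/s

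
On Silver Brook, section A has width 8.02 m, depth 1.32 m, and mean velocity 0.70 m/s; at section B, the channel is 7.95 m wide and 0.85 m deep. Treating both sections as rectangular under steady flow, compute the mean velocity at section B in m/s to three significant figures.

Q = A₁V₁ = (8.02×1.32) × 0.70 = 7.410 m³/s
A₂ = 7.95 × 0.85 = 6.758 m²
V₂ = Q/A₂ = 7.410/6.758 = 1.097 m/s

1.10 m/s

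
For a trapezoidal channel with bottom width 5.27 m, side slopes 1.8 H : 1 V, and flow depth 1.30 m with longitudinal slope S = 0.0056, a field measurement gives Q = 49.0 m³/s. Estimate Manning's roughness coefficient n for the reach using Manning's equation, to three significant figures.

A = (b + z·y)·y = (5.27 + 1.8×1.30)×1.30 = 9.893 m²
P = b + 2y√(1+z²) = 5.27 + 2×1.30×√(1+1.8²) = 10.62 m
R = A/P = 9.893/10.62 = 0.9312 m
n = (1/Q)·A·R^(2/3)·S^(1/2) = (1/49.0) × 9.893 × 0.9536 × 0.07483 = 0.01441

0.0144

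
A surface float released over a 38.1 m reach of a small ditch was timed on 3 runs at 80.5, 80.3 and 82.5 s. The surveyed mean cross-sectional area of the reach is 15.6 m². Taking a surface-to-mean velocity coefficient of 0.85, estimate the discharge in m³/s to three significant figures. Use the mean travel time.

6.23 m³/s

t̄ = (80.5 + 80.3 + 82.5) / 3 = 81.1 s
v_surface = L / t̄ = 38.1 / 81.1 = 0.4698 m/s
v_mean = 0.85 × 0.4698 = 0.3993 m/s
Q = A × v_mean = 15.6 × 0.3993 = 6.229 m³/s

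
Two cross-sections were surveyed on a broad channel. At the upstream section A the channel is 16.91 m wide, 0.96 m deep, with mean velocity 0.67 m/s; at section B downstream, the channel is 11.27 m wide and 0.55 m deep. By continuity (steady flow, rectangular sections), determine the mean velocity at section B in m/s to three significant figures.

Q = A₁V₁ = (16.91×0.96) × 0.67 = 10.88 m³/s
A₂ = 11.27 × 0.55 = 6.199 m²
V₂ = Q/A₂ = 10.88/6.199 = 1.755 m/s

1.75 m/s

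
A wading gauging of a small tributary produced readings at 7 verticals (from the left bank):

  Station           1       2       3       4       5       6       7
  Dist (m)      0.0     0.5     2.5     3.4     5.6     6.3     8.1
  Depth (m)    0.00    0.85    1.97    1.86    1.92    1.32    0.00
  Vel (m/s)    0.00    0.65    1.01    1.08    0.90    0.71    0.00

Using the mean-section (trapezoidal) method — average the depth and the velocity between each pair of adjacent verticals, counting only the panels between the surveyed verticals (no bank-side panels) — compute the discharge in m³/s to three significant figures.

9.66 m³/s

Panel 1-2: Δb = 0.5 m, d̄ = (0.00+0.85)/2 = 0.425, v̄ = (0.00+0.65)/2 = 0.325 → q = 0.5×0.425×0.325 = 0.06906 m³/s
Panel 2-3: Δb = 2 m, d̄ = (0.85+1.97)/2 = 1.41, v̄ = (0.65+1.01)/2 = 0.83 → q = 2×1.41×0.83 = 2.341 m³/s
Panel 3-4: Δb = 0.9 m, d̄ = (1.97+1.86)/2 = 1.915, v̄ = (1.01+1.08)/2 = 1.045 → q = 0.9×1.915×1.045 = 1.801 m³/s
Panel 4-5: Δb = 2.2 m, d̄ = (1.86+1.92)/2 = 1.89, v̄ = (1.08+0.90)/2 = 0.99 → q = 2.2×1.89×0.99 = 4.116 m³/s
Panel 5-6: Δb = 0.7 m, d̄ = (1.92+1.32)/2 = 1.62, v̄ = (0.90+0.71)/2 = 0.805 → q = 0.7×1.62×0.805 = 0.9129 m³/s
Panel 6-7: Δb = 1.8 m, d̄ = (1.32+0.00)/2 = 0.66, v̄ = (0.71+0.00)/2 = 0.355 → q = 1.8×0.66×0.355 = 0.4217 m³/s
Q = Σ q = 9.662 m³/s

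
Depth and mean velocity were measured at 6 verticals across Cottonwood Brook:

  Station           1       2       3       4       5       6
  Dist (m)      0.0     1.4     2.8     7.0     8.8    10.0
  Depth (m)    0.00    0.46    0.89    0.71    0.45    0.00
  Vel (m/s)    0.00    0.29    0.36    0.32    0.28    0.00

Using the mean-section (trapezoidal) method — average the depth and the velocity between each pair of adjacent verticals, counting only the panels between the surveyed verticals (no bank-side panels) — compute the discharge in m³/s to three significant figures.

1.85 m³/s

Panel 1-2: Δb = 1.4 m, d̄ = (0.00+0.46)/2 = 0.23, v̄ = (0.00+0.29)/2 = 0.145 → q = 1.4×0.23×0.145 = 0.04669 m³/s
Panel 2-3: Δb = 1.4 m, d̄ = (0.46+0.89)/2 = 0.675, v̄ = (0.29+0.36)/2 = 0.325 → q = 1.4×0.675×0.325 = 0.3071 m³/s
Panel 3-4: Δb = 4.2 m, d̄ = (0.89+0.71)/2 = 0.8, v̄ = (0.36+0.32)/2 = 0.34 → q = 4.2×0.8×0.34 = 1.142 m³/s
Panel 4-5: Δb = 1.8 m, d̄ = (0.71+0.45)/2 = 0.58, v̄ = (0.32+0.28)/2 = 0.3 → q = 1.8×0.58×0.3 = 0.3132 m³/s
Panel 5-6: Δb = 1.2 m, d̄ = (0.45+0.00)/2 = 0.225, v̄ = (0.28+0.00)/2 = 0.14 → q = 1.2×0.225×0.14 = 0.03780 m³/s
Q = Σ q = 1.847 m³/s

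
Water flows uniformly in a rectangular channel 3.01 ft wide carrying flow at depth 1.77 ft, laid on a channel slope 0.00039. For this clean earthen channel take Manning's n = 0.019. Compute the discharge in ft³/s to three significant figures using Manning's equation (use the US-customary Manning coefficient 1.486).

A = b·y = 3.01 × 1.77 = 5.328 ft²
P = b + 2y = 3.01 + 2×1.77 = 6.550 ft
R = A/P = 5.328/6.550 = 0.8134 ft
Q = (1.486/n)·A·R^(2/3)·S^(1/2) = (1.486/0.019) × 5.328 × 0.8134^(2/3) × 0.00039^(1/2) = 7.170 ft³/s

7.17 ft³/s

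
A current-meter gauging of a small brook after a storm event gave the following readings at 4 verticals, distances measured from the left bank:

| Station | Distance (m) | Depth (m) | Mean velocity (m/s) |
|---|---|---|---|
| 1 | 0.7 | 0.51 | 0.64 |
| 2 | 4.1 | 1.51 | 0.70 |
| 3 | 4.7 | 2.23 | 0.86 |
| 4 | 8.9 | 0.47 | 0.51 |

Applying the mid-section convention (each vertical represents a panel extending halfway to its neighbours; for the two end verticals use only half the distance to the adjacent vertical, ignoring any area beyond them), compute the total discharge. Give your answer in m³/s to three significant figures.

w_1 = (4.1 − 0.7)/2 = 1.7 m; q_1 = 0.64 × 0.51 × 1.7 = 0.5549 m³/s
w_2 = (4.7 − 0.7)/2 = 2 m; q_2 = 0.70 × 1.51 × 2 = 2.114 m³/s
w_3 = (8.9 − 4.1)/2 = 2.4 m; q_3 = 0.86 × 2.23 × 2.4 = 4.603 m³/s
w_4 = (8.9 − 4.7)/2 = 2.1 m; q_4 = 0.51 × 0.47 × 2.1 = 0.5034 m³/s
Q = Σ qᵢ = 7.775 m³/s

7.77 m³/s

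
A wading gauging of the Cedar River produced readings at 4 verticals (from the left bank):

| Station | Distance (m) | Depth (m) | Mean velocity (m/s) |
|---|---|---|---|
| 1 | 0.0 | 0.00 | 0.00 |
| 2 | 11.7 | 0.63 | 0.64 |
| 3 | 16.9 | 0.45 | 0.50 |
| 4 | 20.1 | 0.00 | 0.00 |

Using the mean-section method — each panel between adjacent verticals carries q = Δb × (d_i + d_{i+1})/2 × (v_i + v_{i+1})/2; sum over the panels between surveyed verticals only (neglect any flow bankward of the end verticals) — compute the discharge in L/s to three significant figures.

2960 L/s

Panel 1-2: Δb = 11.7 m, d̄ = (0.00+0.63)/2 = 0.315, v̄ = (0.00+0.64)/2 = 0.32 → q = 11.7×0.315×0.32 = 1.179 m³/s
Panel 2-3: Δb = 5.2 m, d̄ = (0.63+0.45)/2 = 0.54, v̄ = (0.64+0.50)/2 = 0.57 → q = 5.2×0.54×0.57 = 1.601 m³/s
Panel 3-4: Δb = 3.2 m, d̄ = (0.45+0.00)/2 = 0.225, v̄ = (0.50+0.00)/2 = 0.25 → q = 3.2×0.225×0.25 = 0.1800 m³/s
Q = Σ q = 2.960 m³/s
= 2.960 × 1000 = 2960 L/s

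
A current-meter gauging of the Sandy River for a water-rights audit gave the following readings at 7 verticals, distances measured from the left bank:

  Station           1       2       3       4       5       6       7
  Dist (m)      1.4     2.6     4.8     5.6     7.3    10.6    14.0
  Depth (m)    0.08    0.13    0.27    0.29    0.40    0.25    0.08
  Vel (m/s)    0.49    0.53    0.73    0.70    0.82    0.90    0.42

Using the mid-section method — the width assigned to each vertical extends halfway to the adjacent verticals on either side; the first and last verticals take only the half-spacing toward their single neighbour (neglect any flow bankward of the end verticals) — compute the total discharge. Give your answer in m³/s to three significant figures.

2.32 m³/s

w_1 = (2.6 − 1.4)/2 = 0.6 m; q_1 = 0.49 × 0.08 × 0.6 = 0.02352 m³/s
w_2 = (4.8 − 1.4)/2 = 1.7 m; q_2 = 0.53 × 0.13 × 1.7 = 0.1171 m³/s
w_3 = (5.6 − 2.6)/2 = 1.5 m; q_3 = 0.73 × 0.27 × 1.5 = 0.2957 m³/s
w_4 = (7.3 − 4.8)/2 = 1.25 m; q_4 = 0.70 × 0.29 × 1.25 = 0.2538 m³/s
w_5 = (10.6 − 5.6)/2 = 2.5 m; q_5 = 0.82 × 0.40 × 2.5 = 0.8200 m³/s
w_6 = (14.0 − 7.3)/2 = 3.35 m; q_6 = 0.90 × 0.25 × 3.35 = 0.7538 m³/s
w_7 = (14.0 − 10.6)/2 = 1.7 m; q_7 = 0.42 × 0.08 × 1.7 = 0.05712 m³/s
Q = Σ qᵢ = 2.321 m³/s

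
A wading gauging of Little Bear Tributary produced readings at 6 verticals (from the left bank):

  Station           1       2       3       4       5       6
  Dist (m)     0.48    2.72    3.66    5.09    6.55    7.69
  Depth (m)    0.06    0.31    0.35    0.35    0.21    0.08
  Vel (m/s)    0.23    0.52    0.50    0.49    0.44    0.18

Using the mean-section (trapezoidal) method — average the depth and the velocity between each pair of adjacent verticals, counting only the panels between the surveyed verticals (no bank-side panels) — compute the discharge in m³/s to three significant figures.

Panel 1-2: Δb = 2.24 m, d̄ = (0.06+0.31)/2 = 0.185, v̄ = (0.23+0.52)/2 = 0.375 → q = 2.24×0.185×0.375 = 0.1554 m³/s
Panel 2-3: Δb = 0.94 m, d̄ = (0.31+0.35)/2 = 0.33, v̄ = (0.52+0.50)/2 = 0.51 → q = 0.94×0.33×0.51 = 0.1582 m³/s
Panel 3-4: Δb = 1.43 m, d̄ = (0.35+0.35)/2 = 0.35, v̄ = (0.50+0.49)/2 = 0.495 → q = 1.43×0.35×0.495 = 0.2477 m³/s
Panel 4-5: Δb = 1.46 m, d̄ = (0.35+0.21)/2 = 0.28, v̄ = (0.49+0.44)/2 = 0.465 → q = 1.46×0.28×0.465 = 0.1901 m³/s
Panel 5-6: Δb = 1.14 m, d̄ = (0.21+0.08)/2 = 0.145, v̄ = (0.44+0.18)/2 = 0.31 → q = 1.14×0.145×0.31 = 0.05124 m³/s
Q = Σ q = 0.8027 m³/s

0.803 m³/s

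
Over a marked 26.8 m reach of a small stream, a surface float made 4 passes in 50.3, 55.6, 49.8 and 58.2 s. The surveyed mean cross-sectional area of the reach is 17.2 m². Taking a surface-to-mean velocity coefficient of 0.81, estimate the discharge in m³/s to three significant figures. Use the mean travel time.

6.98 m³/s

t̄ = (50.3 + 55.6 + 49.8 + 58.2) / 4 = 53.475 s
v_surface = L / t̄ = 26.8 / 53.475 = 0.5012 m/s
v_mean = 0.81 × 0.5012 = 0.4059 m/s
Q = A × v_mean = 17.2 × 0.4059 = 6.982 m³/s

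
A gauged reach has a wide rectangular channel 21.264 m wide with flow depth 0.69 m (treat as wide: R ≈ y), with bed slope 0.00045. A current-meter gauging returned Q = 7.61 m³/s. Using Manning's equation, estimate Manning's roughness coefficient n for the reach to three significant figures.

0.0319

A = b·y = 21.264 × 0.69 = 14.67 m²
Wide channel: R ≈ y = 0.69 m
n = (1/Q)·A·R^(2/3)·S^(1/2) = (1/7.61) × 14.67 × 0.7808 × 0.02121 = 0.03194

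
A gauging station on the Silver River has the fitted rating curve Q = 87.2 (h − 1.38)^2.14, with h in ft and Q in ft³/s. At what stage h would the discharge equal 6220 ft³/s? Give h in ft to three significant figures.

h − h₀ = (Q/C)^(1/b) = (6220/87.2)^(1/2.14) = 7.345 ft
h = 1.38 + 7.345 = 8.725 ft

8.73 ft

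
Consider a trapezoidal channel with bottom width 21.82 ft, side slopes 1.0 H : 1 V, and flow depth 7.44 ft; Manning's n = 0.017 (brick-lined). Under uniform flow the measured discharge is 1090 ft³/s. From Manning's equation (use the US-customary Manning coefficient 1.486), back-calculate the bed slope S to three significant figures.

0.000376

A = (b + z·y)·y = (21.82 + 1.0×7.44)×7.44 = 217.7 ft²
P = b + 2y√(1+z²) = 21.82 + 2×7.44×√(1+1.0²) = 42.86 ft
R = A/P = 217.7/42.86 = 5.079 ft
S = (Q·n / (1.486·A·R^(2/3)))² = (1090×0.017 / (1.486×217.7×2.955))² = 0.0003758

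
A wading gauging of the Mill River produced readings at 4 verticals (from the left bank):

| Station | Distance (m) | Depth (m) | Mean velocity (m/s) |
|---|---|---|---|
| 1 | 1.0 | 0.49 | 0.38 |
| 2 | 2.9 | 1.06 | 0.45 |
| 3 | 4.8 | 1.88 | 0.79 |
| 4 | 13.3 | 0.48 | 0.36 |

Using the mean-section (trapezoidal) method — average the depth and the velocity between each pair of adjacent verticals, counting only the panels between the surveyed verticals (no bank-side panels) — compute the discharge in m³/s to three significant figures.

8.11 m³/s

Panel 1-2: Δb = 1.9 m, d̄ = (0.49+1.06)/2 = 0.775, v̄ = (0.38+0.45)/2 = 0.415 → q = 1.9×0.775×0.415 = 0.6111 m³/s
Panel 2-3: Δb = 1.9 m, d̄ = (1.06+1.88)/2 = 1.47, v̄ = (0.45+0.79)/2 = 0.62 → q = 1.9×1.47×0.62 = 1.732 m³/s
Panel 3-4: Δb = 8.5 m, d̄ = (1.88+0.48)/2 = 1.18, v̄ = (0.79+0.36)/2 = 0.575 → q = 8.5×1.18×0.575 = 5.767 m³/s
Q = Σ q = 8.110 m³/s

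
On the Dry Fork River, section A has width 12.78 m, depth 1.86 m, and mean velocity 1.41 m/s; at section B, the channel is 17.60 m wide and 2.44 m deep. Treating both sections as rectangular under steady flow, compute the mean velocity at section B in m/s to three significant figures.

Q = A₁V₁ = (12.78×1.86) × 1.41 = 33.52 m³/s
A₂ = 17.60 × 2.44 = 42.94 m²
V₂ = Q/A₂ = 33.52/42.94 = 0.7805 m/s

0.780 m/s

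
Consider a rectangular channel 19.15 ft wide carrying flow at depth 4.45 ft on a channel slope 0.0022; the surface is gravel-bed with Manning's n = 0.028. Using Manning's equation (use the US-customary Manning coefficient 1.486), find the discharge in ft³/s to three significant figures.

A = b·y = 19.15 × 4.45 = 85.22 ft²
P = b + 2y = 19.15 + 2×4.45 = 28.05 ft
R = A/P = 85.22/28.05 = 3.038 ft
Q = (1.486/n)·A·R^(2/3)·S^(1/2) = (1.486/0.028) × 85.22 × 3.038^(2/3) × 0.0022^(1/2) = 445.0 ft³/s

445 ft³/s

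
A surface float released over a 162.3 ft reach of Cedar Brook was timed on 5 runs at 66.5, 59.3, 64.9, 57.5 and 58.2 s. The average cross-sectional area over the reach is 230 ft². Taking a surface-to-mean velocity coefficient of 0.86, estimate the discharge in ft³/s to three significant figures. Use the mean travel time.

t̄ = (66.5 + 59.3 + 64.9 + 57.5 + 58.2) / 5 = 61.28 s
v_surface = L / t̄ = 162.3 / 61.28 = 2.648 ft/s
v_mean = 0.86 × 2.648 = 2.278 ft/s
Q = A × v_mean = 230 × 2.278 = 523.9 ft³/s

524 ft³/s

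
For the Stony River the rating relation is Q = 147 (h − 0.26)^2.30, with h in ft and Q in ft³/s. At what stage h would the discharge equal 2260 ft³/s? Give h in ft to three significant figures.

h − h₀ = (Q/C)^(1/b) = (2260/147)^(1/2.30) = 3.281 ft
h = 0.26 + 3.281 = 3.541 ft

3.54 ft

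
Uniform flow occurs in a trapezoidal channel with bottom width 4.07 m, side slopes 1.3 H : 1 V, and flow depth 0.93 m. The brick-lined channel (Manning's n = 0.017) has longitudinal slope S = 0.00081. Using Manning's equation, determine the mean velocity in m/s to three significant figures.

1.31 m/s

A = (b + z·y)·y = (4.07 + 1.3×0.93)×0.93 = 4.909 m²
P = b + 2y√(1+z²) = 4.07 + 2×0.93×√(1+1.3²) = 7.121 m
R = A/P = 4.909/7.121 = 0.6895 m
Q = (1/n)·A·R^(2/3)·S^(1/2) = (1/0.017) × 4.909 × 0.6895^(2/3) × 0.00081^(1/2) = 6.415 m³/s
V = Q/A = 6.415/4.909 = 1.307 m/s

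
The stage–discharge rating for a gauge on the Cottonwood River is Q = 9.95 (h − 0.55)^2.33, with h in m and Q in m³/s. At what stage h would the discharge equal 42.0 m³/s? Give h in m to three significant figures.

2.41 m

h − h₀ = (Q/C)^(1/b) = (42.0/9.95)^(1/2.33) = 1.855 m
h = 0.55 + 1.855 = 2.405 m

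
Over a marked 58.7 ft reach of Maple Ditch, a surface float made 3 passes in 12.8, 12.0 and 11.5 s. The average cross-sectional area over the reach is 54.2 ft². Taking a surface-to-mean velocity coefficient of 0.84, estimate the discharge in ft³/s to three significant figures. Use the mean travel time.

t̄ = (12.8 + 12.0 + 11.5) / 3 = 12.1 s
v_surface = L / t̄ = 58.7 / 12.1 = 4.851 ft/s
v_mean = 0.84 × 4.851 = 4.075 ft/s
Q = A × v_mean = 54.2 × 4.075 = 220.9 ft³/s

221 ft³/s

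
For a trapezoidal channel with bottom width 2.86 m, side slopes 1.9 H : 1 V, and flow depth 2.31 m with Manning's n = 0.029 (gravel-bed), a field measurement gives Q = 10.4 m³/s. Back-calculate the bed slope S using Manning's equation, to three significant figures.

A = (b + z·y)·y = (2.86 + 1.9×2.31)×2.31 = 16.75 m²
P = b + 2y√(1+z²) = 2.86 + 2×2.31×√(1+1.9²) = 12.78 m
R = A/P = 16.75/12.78 = 1.310 m
S = (Q·n / (1·A·R^(2/3)))² = (10.4×0.029 / (1×16.75×1.197))² = 0.0002262

0.000226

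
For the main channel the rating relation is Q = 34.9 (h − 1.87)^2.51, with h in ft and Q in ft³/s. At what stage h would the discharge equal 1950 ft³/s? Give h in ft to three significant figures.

h − h₀ = (Q/C)^(1/b) = (1950/34.9)^(1/2.51) = 4.967 ft
h = 1.87 + 4.967 = 6.837 ft

6.84 ft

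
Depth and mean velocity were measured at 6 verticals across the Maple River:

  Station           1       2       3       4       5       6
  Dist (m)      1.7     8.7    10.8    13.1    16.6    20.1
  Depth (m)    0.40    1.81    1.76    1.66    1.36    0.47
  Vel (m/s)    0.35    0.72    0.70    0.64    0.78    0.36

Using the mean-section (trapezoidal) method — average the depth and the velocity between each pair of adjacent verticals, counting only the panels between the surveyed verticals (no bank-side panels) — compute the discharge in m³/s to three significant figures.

15.0 m³/s

Panel 1-2: Δb = 7 m, d̄ = (0.40+1.81)/2 = 1.105, v̄ = (0.35+0.72)/2 = 0.535 → q = 7×1.105×0.535 = 4.138 m³/s
Panel 2-3: Δb = 2.1 m, d̄ = (1.81+1.76)/2 = 1.785, v̄ = (0.72+0.70)/2 = 0.71 → q = 2.1×1.785×0.71 = 2.661 m³/s
Panel 3-4: Δb = 2.3 m, d̄ = (1.76+1.66)/2 = 1.71, v̄ = (0.70+0.64)/2 = 0.67 → q = 2.3×1.71×0.67 = 2.635 m³/s
Panel 4-5: Δb = 3.5 m, d̄ = (1.66+1.36)/2 = 1.51, v̄ = (0.64+0.78)/2 = 0.71 → q = 3.5×1.51×0.71 = 3.752 m³/s
Panel 5-6: Δb = 3.5 m, d̄ = (1.36+0.47)/2 = 0.915, v̄ = (0.78+0.36)/2 = 0.57 → q = 3.5×0.915×0.57 = 1.825 m³/s
Q = Σ q = 15.01 m³/s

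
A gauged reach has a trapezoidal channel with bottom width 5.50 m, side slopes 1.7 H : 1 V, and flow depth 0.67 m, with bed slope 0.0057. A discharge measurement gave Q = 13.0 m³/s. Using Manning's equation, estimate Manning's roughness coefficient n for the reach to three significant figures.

0.0173

A = (b + z·y)·y = (5.50 + 1.7×0.67)×0.67 = 4.448 m²
P = b + 2y√(1+z²) = 5.50 + 2×0.67×√(1+1.7²) = 8.143 m
R = A/P = 4.448/8.143 = 0.5463 m
n = (1/Q)·A·R^(2/3)·S^(1/2) = (1/13.0) × 4.448 × 0.6682 × 0.07550 = 0.01726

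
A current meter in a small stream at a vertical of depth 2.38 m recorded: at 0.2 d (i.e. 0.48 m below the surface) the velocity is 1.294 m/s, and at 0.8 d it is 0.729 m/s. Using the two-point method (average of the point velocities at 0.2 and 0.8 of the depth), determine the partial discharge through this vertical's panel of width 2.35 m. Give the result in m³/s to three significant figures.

5.66 m³/s

v̄ = (1.294 + 0.729) / 2 = 1.012 m/s
q = v̄ × d × w = 1.012 × 2.38 × 2.35 = 5.657 m³/s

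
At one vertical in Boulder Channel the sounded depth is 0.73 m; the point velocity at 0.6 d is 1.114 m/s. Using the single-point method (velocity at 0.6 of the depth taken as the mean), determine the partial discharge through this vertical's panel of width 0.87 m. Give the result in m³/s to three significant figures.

v̄ = v₀.₆ = 1.114 m/s
q = v̄ × d × w = 1.114 × 0.73 × 0.87 = 0.7075 m³/s

0.708 m³/s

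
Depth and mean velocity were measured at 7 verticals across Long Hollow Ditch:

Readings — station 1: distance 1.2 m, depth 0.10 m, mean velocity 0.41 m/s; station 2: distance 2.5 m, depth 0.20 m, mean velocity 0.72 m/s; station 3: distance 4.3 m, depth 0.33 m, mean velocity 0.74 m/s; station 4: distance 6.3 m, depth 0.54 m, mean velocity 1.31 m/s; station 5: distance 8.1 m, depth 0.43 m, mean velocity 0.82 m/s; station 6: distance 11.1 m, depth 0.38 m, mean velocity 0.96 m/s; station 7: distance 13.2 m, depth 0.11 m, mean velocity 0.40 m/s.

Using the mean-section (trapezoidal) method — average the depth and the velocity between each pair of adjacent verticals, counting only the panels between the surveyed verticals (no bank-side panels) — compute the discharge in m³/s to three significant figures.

Panel 1-2: Δb = 1.3 m, d̄ = (0.10+0.20)/2 = 0.15, v̄ = (0.41+0.72)/2 = 0.565 → q = 1.3×0.15×0.565 = 0.1102 m³/s
Panel 2-3: Δb = 1.8 m, d̄ = (0.20+0.33)/2 = 0.265, v̄ = (0.72+0.74)/2 = 0.73 → q = 1.8×0.265×0.73 = 0.3482 m³/s
Panel 3-4: Δb = 2 m, d̄ = (0.33+0.54)/2 = 0.435, v̄ = (0.74+1.31)/2 = 1.025 → q = 2×0.435×1.025 = 0.8918 m³/s
Panel 4-5: Δb = 1.8 m, d̄ = (0.54+0.43)/2 = 0.485, v̄ = (1.31+0.82)/2 = 1.065 → q = 1.8×0.485×1.065 = 0.9297 m³/s
Panel 5-6: Δb = 3 m, d̄ = (0.43+0.38)/2 = 0.405, v̄ = (0.82+0.96)/2 = 0.89 → q = 3×0.405×0.89 = 1.081 m³/s
Panel 6-7: Δb = 2.1 m, d̄ = (0.38+0.11)/2 = 0.245, v̄ = (0.96+0.40)/2 = 0.68 → q = 2.1×0.245×0.68 = 0.3499 m³/s
Q = Σ q = 3.711 m³/s

3.71 m³/s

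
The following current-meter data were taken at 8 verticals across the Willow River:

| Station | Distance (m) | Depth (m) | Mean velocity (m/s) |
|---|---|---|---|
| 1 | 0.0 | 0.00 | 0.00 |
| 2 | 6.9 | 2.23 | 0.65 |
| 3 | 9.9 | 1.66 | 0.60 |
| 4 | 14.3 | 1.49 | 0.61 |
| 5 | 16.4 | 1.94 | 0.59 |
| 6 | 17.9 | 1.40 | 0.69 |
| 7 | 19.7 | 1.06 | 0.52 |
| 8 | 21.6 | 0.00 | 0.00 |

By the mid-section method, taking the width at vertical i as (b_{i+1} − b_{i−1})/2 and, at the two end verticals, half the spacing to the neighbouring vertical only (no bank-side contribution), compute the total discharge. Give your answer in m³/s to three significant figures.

18.5 m³/s

w_2 = (9.9 − 0.0)/2 = 4.95 m; q_2 = 0.65 × 2.23 × 4.95 = 7.175 m³/s
w_3 = (14.3 − 6.9)/2 = 3.7 m; q_3 = 0.60 × 1.66 × 3.7 = 3.685 m³/s
w_4 = (16.4 − 9.9)/2 = 3.25 m; q_4 = 0.61 × 1.49 × 3.25 = 2.954 m³/s
w_5 = (17.9 − 14.3)/2 = 1.8 m; q_5 = 0.59 × 1.94 × 1.8 = 2.060 m³/s
w_6 = (19.7 − 16.4)/2 = 1.65 m; q_6 = 0.69 × 1.40 × 1.65 = 1.594 m³/s
w_7 = (21.6 − 17.9)/2 = 1.85 m; q_7 = 0.52 × 1.06 × 1.85 = 1.020 m³/s
Stations 1, 8 contribute zero (depth or velocity is 0).
Q = Σ qᵢ = 18.49 m³/s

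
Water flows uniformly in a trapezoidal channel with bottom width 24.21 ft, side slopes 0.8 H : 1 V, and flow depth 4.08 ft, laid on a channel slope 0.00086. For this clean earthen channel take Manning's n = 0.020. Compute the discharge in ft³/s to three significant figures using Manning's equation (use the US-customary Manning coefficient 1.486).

534 ft³/s

A = (b + z·y)·y = (24.21 + 0.8×4.08)×4.08 = 112.1 ft²
P = b + 2y√(1+z²) = 24.21 + 2×4.08×√(1+0.8²) = 34.66 ft
R = A/P = 112.1/34.66 = 3.234 ft
Q = (1.486/n)·A·R^(2/3)·S^(1/2) = (1.486/0.020) × 112.1 × 3.234^(2/3) × 0.00086^(1/2) = 534.1 ft³/s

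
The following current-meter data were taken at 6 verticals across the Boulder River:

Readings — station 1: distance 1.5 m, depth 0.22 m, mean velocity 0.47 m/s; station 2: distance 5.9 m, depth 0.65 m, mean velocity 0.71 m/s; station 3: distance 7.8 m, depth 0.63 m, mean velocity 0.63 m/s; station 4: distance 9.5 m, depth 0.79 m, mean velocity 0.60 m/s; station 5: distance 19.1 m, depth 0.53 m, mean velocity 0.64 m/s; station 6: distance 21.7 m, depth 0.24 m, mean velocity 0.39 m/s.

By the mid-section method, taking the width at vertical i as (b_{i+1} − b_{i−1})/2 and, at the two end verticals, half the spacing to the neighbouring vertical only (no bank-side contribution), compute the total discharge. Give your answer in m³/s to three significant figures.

w_1 = (5.9 − 1.5)/2 = 2.2 m; q_1 = 0.47 × 0.22 × 2.2 = 0.2275 m³/s
w_2 = (7.8 − 1.5)/2 = 3.15 m; q_2 = 0.71 × 0.65 × 3.15 = 1.454 m³/s
w_3 = (9.5 − 5.9)/2 = 1.8 m; q_3 = 0.63 × 0.63 × 1.8 = 0.7144 m³/s
w_4 = (19.1 − 7.8)/2 = 5.65 m; q_4 = 0.60 × 0.79 × 5.65 = 2.678 m³/s
w_5 = (21.7 − 9.5)/2 = 6.1 m; q_5 = 0.64 × 0.53 × 6.1 = 2.069 m³/s
w_6 = (21.7 − 19.1)/2 = 1.3 m; q_6 = 0.39 × 0.24 × 1.3 = 0.1217 m³/s
Q = Σ qᵢ = 7.265 m³/s

7.26 m³/s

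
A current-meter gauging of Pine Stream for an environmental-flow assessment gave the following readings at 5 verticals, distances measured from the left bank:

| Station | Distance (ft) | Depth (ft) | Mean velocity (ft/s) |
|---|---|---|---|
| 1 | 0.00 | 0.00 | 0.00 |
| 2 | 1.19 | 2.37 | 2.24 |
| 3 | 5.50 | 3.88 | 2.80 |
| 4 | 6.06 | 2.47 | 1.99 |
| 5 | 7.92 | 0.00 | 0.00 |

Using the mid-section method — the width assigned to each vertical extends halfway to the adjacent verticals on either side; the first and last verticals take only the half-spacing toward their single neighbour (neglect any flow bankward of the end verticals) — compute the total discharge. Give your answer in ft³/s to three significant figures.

47.0 ft³/s

w_2 = (5.50 − 0.00)/2 = 2.75 ft; q_2 = 2.24 × 2.37 × 2.75 = 14.60 ft³/s
w_3 = (6.06 − 1.19)/2 = 2.435 ft; q_3 = 2.80 × 3.88 × 2.435 = 26.45 ft³/s
w_4 = (7.92 − 5.50)/2 = 1.21 ft; q_4 = 1.99 × 2.47 × 1.21 = 5.948 ft³/s
Stations 1, 5 contribute zero (depth or velocity is 0).
Q = Σ qᵢ = 47.00 ft³/s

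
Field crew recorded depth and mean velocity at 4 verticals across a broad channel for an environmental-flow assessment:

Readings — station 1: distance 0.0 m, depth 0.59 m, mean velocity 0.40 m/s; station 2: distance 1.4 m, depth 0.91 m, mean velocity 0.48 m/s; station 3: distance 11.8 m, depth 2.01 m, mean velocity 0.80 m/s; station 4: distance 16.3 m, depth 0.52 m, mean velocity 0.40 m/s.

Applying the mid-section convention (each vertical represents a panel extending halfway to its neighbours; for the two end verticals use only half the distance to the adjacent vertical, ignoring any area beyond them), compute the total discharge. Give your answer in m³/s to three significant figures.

15.2 m³/s

w_1 = (1.4 − 0.0)/2 = 0.7 m; q_1 = 0.40 × 0.59 × 0.7 = 0.1652 m³/s
w_2 = (11.8 − 0.0)/2 = 5.9 m; q_2 = 0.48 × 0.91 × 5.9 = 2.577 m³/s
w_3 = (16.3 − 1.4)/2 = 7.45 m; q_3 = 0.80 × 2.01 × 7.45 = 11.98 m³/s
w_4 = (16.3 − 11.8)/2 = 2.25 m; q_4 = 0.40 × 0.52 × 2.25 = 0.4680 m³/s
Q = Σ qᵢ = 15.19 m³/s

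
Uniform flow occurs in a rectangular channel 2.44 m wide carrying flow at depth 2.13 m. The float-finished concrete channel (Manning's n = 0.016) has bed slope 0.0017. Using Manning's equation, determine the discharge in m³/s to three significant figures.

11.3 m³/s

A = b·y = 2.44 × 2.13 = 5.197 m²
P = b + 2y = 2.44 + 2×2.13 = 6.700 m
R = A/P = 5.197/6.700 = 0.7757 m
Q = (1/n)·A·R^(2/3)·S^(1/2) = (1/0.016) × 5.197 × 0.7757^(2/3) × 0.0017^(1/2) = 11.31 m³/s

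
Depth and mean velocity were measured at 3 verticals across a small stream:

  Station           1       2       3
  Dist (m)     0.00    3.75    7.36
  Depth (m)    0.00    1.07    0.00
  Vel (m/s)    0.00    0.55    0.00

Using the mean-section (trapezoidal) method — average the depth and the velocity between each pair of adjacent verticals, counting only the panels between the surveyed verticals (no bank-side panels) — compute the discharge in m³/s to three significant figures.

Panel 1-2: Δb = 3.75 m, d̄ = (0.00+1.07)/2 = 0.535, v̄ = (0.00+0.55)/2 = 0.275 → q = 3.75×0.535×0.275 = 0.5517 m³/s
Panel 2-3: Δb = 3.61 m, d̄ = (1.07+0.00)/2 = 0.535, v̄ = (0.55+0.00)/2 = 0.275 → q = 3.61×0.535×0.275 = 0.5311 m³/s
Q = Σ q = 1.083 m³/s

1.08 m³/s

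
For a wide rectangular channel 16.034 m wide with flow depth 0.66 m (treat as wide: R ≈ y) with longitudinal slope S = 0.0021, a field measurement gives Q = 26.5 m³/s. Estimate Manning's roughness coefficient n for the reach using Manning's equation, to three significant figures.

0.0139

A = b·y = 16.034 × 0.66 = 10.58 m²
Wide channel: R ≈ y = 0.66 m
n = (1/Q)·A·R^(2/3)·S^(1/2) = (1/26.5) × 10.58 × 0.7580 × 0.04583 = 0.01387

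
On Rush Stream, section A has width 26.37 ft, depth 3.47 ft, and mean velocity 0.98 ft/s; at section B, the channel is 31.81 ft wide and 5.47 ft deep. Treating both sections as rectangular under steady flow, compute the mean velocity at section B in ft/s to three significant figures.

0.515 ft/s

Q = A₁V₁ = (26.37×3.47) × 0.98 = 89.67 ft³/s
A₂ = 31.81 × 5.47 = 174.0 ft²
V₂ = Q/A₂ = 89.67/174.0 = 0.5154 ft/s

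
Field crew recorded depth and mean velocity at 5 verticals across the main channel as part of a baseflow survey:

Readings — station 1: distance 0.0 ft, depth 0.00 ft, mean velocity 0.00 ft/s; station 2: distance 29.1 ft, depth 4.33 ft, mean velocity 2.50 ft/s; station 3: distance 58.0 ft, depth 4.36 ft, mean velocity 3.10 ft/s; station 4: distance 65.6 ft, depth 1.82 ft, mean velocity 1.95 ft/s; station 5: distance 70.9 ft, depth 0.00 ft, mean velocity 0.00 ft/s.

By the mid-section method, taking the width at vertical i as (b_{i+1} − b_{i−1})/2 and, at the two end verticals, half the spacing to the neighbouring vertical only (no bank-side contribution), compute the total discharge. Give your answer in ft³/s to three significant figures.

583 ft³/s

w_2 = (58.0 − 0.0)/2 = 29 ft; q_2 = 2.50 × 4.33 × 29 = 313.9 ft³/s
w_3 = (65.6 − 29.1)/2 = 18.25 ft; q_3 = 3.10 × 4.36 × 18.25 = 246.7 ft³/s
w_4 = (70.9 − 58.0)/2 = 6.45 ft; q_4 = 1.95 × 1.82 × 6.45 = 22.89 ft³/s
Stations 1, 5 contribute zero (depth or velocity is 0).
Q = Σ qᵢ = 583.5 ft³/s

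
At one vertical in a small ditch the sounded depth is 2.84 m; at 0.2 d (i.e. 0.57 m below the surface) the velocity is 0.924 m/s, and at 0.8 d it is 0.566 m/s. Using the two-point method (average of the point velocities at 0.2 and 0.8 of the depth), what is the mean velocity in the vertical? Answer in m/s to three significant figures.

v̄ = (0.924 + 0.566) / 2 = 0.7450 m/s

0.745 m/s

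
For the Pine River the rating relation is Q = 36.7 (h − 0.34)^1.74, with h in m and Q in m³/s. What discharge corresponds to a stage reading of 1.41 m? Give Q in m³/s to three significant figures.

Q = 36.7 × (1.41 − 0.34)^1.74 = 36.7 × 1.07^1.74 = 41.29 m³/s

41.3 m³/s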